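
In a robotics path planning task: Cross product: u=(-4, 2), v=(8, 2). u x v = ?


u x v = u_x*v_y - u_y*v_x = (-4)*2 - 2*8
= (-8) - 16 = -24

-24


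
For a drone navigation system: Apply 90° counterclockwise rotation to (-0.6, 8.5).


90° CCW: (x,y) -> (-y, x)
(-0.6,8.5) -> (-8.5, -0.6)

(-8.5, -0.6)


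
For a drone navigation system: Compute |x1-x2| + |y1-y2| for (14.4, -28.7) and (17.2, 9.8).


|14.4-17.2| + |(-28.7)-9.8| = 2.8 + 38.5 = 41.3

41.3


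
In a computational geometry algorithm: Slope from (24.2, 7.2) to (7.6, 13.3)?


slope = (y2-y1)/(x2-x1) = (13.3-7.2)/(7.6-24.2) = 6.1/(-16.6) = -0.3675

-0.3675


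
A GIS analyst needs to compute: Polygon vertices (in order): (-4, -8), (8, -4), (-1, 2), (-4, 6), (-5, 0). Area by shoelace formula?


Shoelace sum: ((-4)*(-4) - 8*(-8)) + (8*2 - (-1)*(-4)) + ((-1)*6 - (-4)*2) + ((-4)*0 - (-5)*6) + ((-5)*(-8) - (-4)*0)
= 164
Area = |164|/2 = 82

82


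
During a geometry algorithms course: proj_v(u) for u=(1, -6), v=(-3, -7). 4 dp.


u.v = 39, |v| = sqrt(58) = 7.6158
Scalar projection = u.v / |v| = 39 / sqrt(58) = 5.121

5.121


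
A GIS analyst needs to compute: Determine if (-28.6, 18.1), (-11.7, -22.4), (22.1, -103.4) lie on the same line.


Cross product: ((-11.7)-(-28.6))*((-103.4)-18.1) - ((-22.4)-18.1)*(22.1-(-28.6))
= 0

Yes, collinear


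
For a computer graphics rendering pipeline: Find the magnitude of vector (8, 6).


|u| = sqrt(8^2 + 6^2) = sqrt(100) = 10

10


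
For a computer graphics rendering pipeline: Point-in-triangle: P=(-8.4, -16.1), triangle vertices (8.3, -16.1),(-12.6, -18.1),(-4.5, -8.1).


Cross products: AB x AP = -33.4, BC x BP = -25.8, CA x CP = -133.6
All same sign? yes

Yes, inside


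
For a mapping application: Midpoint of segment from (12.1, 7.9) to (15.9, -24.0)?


M = ((12.1+15.9)/2, (7.9+(-24))/2)
= (14, -8.05)

(14, -8.05)


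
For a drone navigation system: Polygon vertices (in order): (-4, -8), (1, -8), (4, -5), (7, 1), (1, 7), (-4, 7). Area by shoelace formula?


Shoelace sum: ((-4)*(-8) - 1*(-8)) + (1*(-5) - 4*(-8)) + (4*1 - 7*(-5)) + (7*7 - 1*1) + (1*7 - (-4)*7) + ((-4)*(-8) - (-4)*7)
= 249
Area = |249|/2 = 124.5

124.5


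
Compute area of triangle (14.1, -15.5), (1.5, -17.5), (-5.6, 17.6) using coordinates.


Area = |x_A(y_B-y_C) + x_B(y_C-y_A) + x_C(y_A-y_B)|/2
= |(-494.91) + 49.65 + (-11.2)|/2
= 456.46/2 = 228.23

228.23


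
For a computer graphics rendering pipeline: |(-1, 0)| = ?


|u| = sqrt((-1)^2 + 0^2) = sqrt(1) = 1

1


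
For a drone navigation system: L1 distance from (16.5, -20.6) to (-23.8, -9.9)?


|16.5-(-23.8)| + |(-20.6)-(-9.9)| = 40.3 + 10.7 = 51

51


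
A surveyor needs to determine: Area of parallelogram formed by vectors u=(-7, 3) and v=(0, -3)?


|u x v| = |(-7)*(-3) - 3*0|
= |21 - 0| = 21

21


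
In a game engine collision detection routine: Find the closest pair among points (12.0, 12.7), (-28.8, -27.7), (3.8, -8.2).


d(P0,P1) = 57.4178, d(P0,P2) = 22.4511, d(P1,P2) = 37.987
Closest: P0 and P2

Closest pair: (12.0, 12.7) and (3.8, -8.2), distance = 22.4511


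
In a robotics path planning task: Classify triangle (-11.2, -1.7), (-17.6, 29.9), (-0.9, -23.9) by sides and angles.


Side lengths squared: AB^2=1039.52, BC^2=3173.33, CA^2=598.93
Sorted: [598.93, 1039.52, 3173.33]
By sides: Scalene, By angles: Obtuse

Scalene, Obtuse


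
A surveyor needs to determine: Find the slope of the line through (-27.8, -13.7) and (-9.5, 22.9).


slope = (y2-y1)/(x2-x1) = (22.9-(-13.7))/((-9.5)-(-27.8)) = 36.6/18.3 = 2

2


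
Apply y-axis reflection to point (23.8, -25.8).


Reflection over y-axis: (x,y) -> (-x,y)
(23.8, -25.8) -> (-23.8, -25.8)

(-23.8, -25.8)


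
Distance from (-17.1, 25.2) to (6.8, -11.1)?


dx=23.9, dy=-36.3
d^2 = 23.9^2 + (-36.3)^2 = 1888.9
d = sqrt(1888.9) = 43.4615

43.4615


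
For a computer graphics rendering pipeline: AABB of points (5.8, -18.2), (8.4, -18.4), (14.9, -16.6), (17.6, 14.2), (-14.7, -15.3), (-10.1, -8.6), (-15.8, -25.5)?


x range: [-15.8, 17.6]
y range: [-25.5, 14.2]
Bounding box: (-15.8,-25.5) to (17.6,14.2)

(-15.8,-25.5) to (17.6,14.2)


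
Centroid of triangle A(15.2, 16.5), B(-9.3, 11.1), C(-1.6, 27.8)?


Centroid = ((x_A+x_B+x_C)/3, (y_A+y_B+y_C)/3)
= ((15.2+(-9.3)+(-1.6))/3, (16.5+11.1+27.8)/3)
= (1.4333, 18.4667)

(1.4333, 18.4667)


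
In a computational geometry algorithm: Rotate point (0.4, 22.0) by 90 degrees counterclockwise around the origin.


90° CCW: (x,y) -> (-y, x)
(0.4,22) -> (-22, 0.4)

(-22, 0.4)


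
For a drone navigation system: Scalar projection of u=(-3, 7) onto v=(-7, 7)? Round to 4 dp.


u.v = 70, |v| = sqrt(98) = 9.8995
Scalar projection = u.v / |v| = 70 / sqrt(98) = 7.0711

7.0711


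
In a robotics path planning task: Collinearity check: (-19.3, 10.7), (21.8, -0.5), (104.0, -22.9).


Cross product: (21.8-(-19.3))*((-22.9)-10.7) - ((-0.5)-10.7)*(104-(-19.3))
= 0

Yes, collinear


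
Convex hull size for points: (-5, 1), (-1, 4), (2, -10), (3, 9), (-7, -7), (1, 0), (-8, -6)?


Convex hull vertices (CCW): (-8, -6), (-7, -7), (2, -10), (3, 9), (-5, 1)
Count = 5

5


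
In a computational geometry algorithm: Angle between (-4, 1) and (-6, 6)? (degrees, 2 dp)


u.v = 30, |u| = sqrt(17) = 4.1231, |v| = sqrt(72) = 8.4853
cos(theta) = u.v/(|u||v|) = 30/sqrt(1224) = 0.857493
theta = acos(0.857493) = 30.96 degrees

30.96 degrees


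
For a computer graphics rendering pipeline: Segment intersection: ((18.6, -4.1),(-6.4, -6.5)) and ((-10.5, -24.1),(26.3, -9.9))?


Cross products: d1=322.78, d2=589.46, d3=430.16, d4=163.48
d1*d2 < 0 and d3*d4 < 0? no

No, they don't intersect


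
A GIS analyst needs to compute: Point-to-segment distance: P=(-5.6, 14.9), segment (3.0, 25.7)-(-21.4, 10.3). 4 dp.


Project P onto AB: t = 0.4518 (clamped to [0,1])
Closest point on segment: (-8.0247, 18.7418)
Distance: 4.543

4.543


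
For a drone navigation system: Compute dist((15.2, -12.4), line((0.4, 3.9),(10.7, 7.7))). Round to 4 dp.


|cross product| = 224.13
|line direction| = sqrt(120.53) = 10.9786
Distance = 224.13/sqrt(120.53) = 20.4151

20.4151


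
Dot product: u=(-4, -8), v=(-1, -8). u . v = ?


u . v = u_x*v_x + u_y*v_y = (-4)*(-1) + (-8)*(-8)
= 4 + 64 = 68

68


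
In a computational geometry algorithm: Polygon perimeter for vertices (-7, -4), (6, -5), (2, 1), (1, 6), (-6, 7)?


Sides: (-7, -4)->(6, -5): sqrt(170) = 13.038405, (6, -5)->(2, 1): sqrt(52) = 7.211103, (2, 1)->(1, 6): sqrt(26) = 5.09902, (1, 6)->(-6, 7): sqrt(50) = 7.071068, (-6, 7)->(-7, -4): sqrt(122) = 11.045361
Sum = 43.464957
Perimeter = 43.465

43.465


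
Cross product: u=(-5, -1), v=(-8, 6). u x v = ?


u x v = u_x*v_y - u_y*v_x = (-5)*6 - (-1)*(-8)
= (-30) - 8 = -38

-38


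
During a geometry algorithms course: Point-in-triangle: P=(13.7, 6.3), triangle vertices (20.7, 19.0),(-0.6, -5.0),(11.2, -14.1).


Cross products: AB x AP = 102.51, BC x BP = 263.47, CA x CP = 111.05
All same sign? yes

Yes, inside


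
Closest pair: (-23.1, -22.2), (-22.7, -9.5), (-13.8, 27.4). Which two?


d(P0,P1) = 12.7063, d(P0,P2) = 50.4643, d(P1,P2) = 37.9581
Closest: P0 and P1

Closest pair: (-23.1, -22.2) and (-22.7, -9.5), distance = 12.7063


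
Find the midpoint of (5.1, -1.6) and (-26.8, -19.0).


M = ((5.1+(-26.8))/2, ((-1.6)+(-19))/2)
= (-10.85, -10.3)

(-10.85, -10.3)


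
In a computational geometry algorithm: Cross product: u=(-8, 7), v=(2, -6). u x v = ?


u x v = u_x*v_y - u_y*v_x = (-8)*(-6) - 7*2
= 48 - 14 = 34

34


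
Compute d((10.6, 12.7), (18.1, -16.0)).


dx=7.5, dy=-28.7
d^2 = 7.5^2 + (-28.7)^2 = 879.94
d = sqrt(879.94) = 29.6638

29.6638


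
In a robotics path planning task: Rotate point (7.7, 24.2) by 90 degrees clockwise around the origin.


90° CW: (x,y) -> (y, -x)
(7.7,24.2) -> (24.2, -7.7)

(24.2, -7.7)


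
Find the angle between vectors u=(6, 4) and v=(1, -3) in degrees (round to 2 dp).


u.v = -6, |u| = sqrt(52) = 7.2111, |v| = sqrt(10) = 3.1623
cos(theta) = u.v/(|u||v|) = -6/sqrt(520) = -0.263117
theta = acos(-0.263117) = 105.26 degrees

105.26 degrees


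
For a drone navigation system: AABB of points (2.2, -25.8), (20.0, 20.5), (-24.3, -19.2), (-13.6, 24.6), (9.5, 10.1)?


x range: [-24.3, 20]
y range: [-25.8, 24.6]
Bounding box: (-24.3,-25.8) to (20,24.6)

(-24.3,-25.8) to (20,24.6)


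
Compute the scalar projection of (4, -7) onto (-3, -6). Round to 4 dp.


u.v = 30, |v| = sqrt(45) = 6.7082
Scalar projection = u.v / |v| = 30 / sqrt(45) = 4.4721

4.4721


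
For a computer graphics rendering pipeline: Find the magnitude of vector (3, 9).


|u| = sqrt(3^2 + 9^2) = sqrt(90) = 9.4868

9.4868


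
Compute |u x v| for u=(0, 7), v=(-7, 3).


|u x v| = |0*3 - 7*(-7)|
= |0 - (-49)| = 49

49


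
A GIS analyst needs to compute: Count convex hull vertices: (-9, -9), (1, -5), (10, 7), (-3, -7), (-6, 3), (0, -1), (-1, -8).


Convex hull vertices (CCW): (-9, -9), (-1, -8), (10, 7), (-6, 3)
Count = 4

4


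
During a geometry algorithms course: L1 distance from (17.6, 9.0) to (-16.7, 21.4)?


|17.6-(-16.7)| + |9-21.4| = 34.3 + 12.4 = 46.7

46.7


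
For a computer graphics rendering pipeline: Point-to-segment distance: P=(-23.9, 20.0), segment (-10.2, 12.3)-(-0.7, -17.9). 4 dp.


Project P onto AB: t = 0 (clamped to [0,1])
Closest point on segment: (-10.2, 12.3)
Distance: 15.7156

15.7156


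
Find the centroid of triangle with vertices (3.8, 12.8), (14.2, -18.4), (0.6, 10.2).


Centroid = ((x_A+x_B+x_C)/3, (y_A+y_B+y_C)/3)
= ((3.8+14.2+0.6)/3, (12.8+(-18.4)+10.2)/3)
= (6.2, 1.5333)

(6.2, 1.5333)


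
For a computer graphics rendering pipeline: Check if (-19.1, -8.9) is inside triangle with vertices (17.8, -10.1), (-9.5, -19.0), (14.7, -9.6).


Cross products: AB x AP = -361.17, BC x BP = 334.66, CA x CP = -14.73
All same sign? no

No, outside


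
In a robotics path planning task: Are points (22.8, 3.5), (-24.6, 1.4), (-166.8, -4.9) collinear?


Cross product: ((-24.6)-22.8)*((-4.9)-3.5) - (1.4-3.5)*((-166.8)-22.8)
= 0

Yes, collinear


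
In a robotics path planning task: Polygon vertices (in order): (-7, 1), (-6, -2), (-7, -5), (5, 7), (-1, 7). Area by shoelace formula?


Shoelace sum: ((-7)*(-2) - (-6)*1) + ((-6)*(-5) - (-7)*(-2)) + ((-7)*7 - 5*(-5)) + (5*7 - (-1)*7) + ((-1)*1 - (-7)*7)
= 102
Area = |102|/2 = 51

51


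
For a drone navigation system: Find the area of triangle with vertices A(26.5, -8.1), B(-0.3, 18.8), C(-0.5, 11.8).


Area = |x_A(y_B-y_C) + x_B(y_C-y_A) + x_C(y_A-y_B)|/2
= |185.5 + (-5.97) + 13.45|/2
= 192.98/2 = 96.49

96.49


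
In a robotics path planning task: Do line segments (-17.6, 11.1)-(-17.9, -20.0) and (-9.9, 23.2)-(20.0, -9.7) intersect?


Cross products: d1=-615.12, d2=-1554.88, d3=235.84, d4=1175.6
d1*d2 < 0 and d3*d4 < 0? no

No, they don't intersect


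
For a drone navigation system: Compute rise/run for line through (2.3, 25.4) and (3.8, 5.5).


slope = (y2-y1)/(x2-x1) = (5.5-25.4)/(3.8-2.3) = (-19.9)/1.5 = -13.2667

-13.2667


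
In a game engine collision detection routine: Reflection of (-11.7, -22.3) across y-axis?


Reflection over y-axis: (x,y) -> (-x,y)
(-11.7, -22.3) -> (11.7, -22.3)

(11.7, -22.3)


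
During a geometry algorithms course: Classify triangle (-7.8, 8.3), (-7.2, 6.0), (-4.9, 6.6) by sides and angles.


Side lengths squared: AB^2=5.65, BC^2=5.65, CA^2=11.3
Sorted: [5.65, 5.65, 11.3]
By sides: Isosceles, By angles: Right

Isosceles, Right


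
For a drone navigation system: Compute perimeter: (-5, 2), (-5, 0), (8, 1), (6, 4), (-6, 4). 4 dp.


Sides: (-5, 2)->(-5, 0): sqrt(4) = 2, (-5, 0)->(8, 1): sqrt(170) = 13.038405, (8, 1)->(6, 4): sqrt(13) = 3.605551, (6, 4)->(-6, 4): sqrt(144) = 12, (-6, 4)->(-5, 2): sqrt(5) = 2.236068
Sum = 32.880024
Perimeter = 32.88

32.88


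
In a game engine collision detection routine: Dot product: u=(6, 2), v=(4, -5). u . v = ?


u . v = u_x*v_x + u_y*v_y = 6*4 + 2*(-5)
= 24 + (-10) = 14

14


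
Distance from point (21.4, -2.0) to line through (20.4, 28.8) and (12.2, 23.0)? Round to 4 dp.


|cross product| = 258.36
|line direction| = sqrt(100.88) = 10.0439
Distance = 258.36/sqrt(100.88) = 25.7231

25.7231


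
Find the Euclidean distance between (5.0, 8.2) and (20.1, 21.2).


dx=15.1, dy=13
d^2 = 15.1^2 + 13^2 = 397.01
d = sqrt(397.01) = 19.9251

19.9251


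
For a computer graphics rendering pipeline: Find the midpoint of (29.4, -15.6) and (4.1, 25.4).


M = ((29.4+4.1)/2, ((-15.6)+25.4)/2)
= (16.75, 4.9)

(16.75, 4.9)


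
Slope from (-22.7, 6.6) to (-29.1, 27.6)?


slope = (y2-y1)/(x2-x1) = (27.6-6.6)/((-29.1)-(-22.7)) = 21/(-6.4) = -3.2812

-3.2812


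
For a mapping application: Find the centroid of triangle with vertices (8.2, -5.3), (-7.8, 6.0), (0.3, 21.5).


Centroid = ((x_A+x_B+x_C)/3, (y_A+y_B+y_C)/3)
= ((8.2+(-7.8)+0.3)/3, ((-5.3)+6+21.5)/3)
= (0.2333, 7.4)

(0.2333, 7.4)


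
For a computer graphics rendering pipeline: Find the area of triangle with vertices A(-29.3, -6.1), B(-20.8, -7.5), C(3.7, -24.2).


Area = |x_A(y_B-y_C) + x_B(y_C-y_A) + x_C(y_A-y_B)|/2
= |(-489.31) + 376.48 + 5.18|/2
= 107.65/2 = 53.825

53.825


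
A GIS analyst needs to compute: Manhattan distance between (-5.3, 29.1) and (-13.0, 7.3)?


|(-5.3)-(-13)| + |29.1-7.3| = 7.7 + 21.8 = 29.5

29.5


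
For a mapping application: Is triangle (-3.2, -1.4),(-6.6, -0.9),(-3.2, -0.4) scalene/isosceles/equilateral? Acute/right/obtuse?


Side lengths squared: AB^2=11.81, BC^2=11.81, CA^2=1
Sorted: [1, 11.81, 11.81]
By sides: Isosceles, By angles: Acute

Isosceles, Acute


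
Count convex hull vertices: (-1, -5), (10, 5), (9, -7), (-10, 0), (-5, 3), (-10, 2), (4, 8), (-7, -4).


Convex hull vertices (CCW): (-10, 0), (-7, -4), (9, -7), (10, 5), (4, 8), (-10, 2)
Count = 6

6


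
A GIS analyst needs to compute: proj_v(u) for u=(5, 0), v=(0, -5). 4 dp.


u.v = 0, |v| = sqrt(25) = 5
Scalar projection = u.v / |v| = 0 / sqrt(25) = 0

0


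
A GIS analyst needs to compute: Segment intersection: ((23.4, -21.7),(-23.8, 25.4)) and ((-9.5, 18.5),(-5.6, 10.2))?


Cross products: d1=116.29, d2=-91.78, d3=-347.85, d4=-139.78
d1*d2 < 0 and d3*d4 < 0? no

No, they don't intersect


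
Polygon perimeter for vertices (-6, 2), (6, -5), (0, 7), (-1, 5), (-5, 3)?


Sides: (-6, 2)->(6, -5): sqrt(193) = 13.892444, (6, -5)->(0, 7): sqrt(180) = 13.416408, (0, 7)->(-1, 5): sqrt(5) = 2.236068, (-1, 5)->(-5, 3): sqrt(20) = 4.472136, (-5, 3)->(-6, 2): sqrt(2) = 1.414214
Sum = 35.43127
Perimeter = 35.4313

35.4313


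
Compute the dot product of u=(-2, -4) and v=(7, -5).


u . v = u_x*v_x + u_y*v_y = (-2)*7 + (-4)*(-5)
= (-14) + 20 = 6

6


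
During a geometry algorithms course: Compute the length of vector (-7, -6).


|u| = sqrt((-7)^2 + (-6)^2) = sqrt(85) = 9.2195

9.2195


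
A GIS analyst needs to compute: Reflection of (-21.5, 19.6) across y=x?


Reflection over y=x: (x,y) -> (y,x)
(-21.5, 19.6) -> (19.6, -21.5)

(19.6, -21.5)


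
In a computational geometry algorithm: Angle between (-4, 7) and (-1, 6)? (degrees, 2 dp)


u.v = 46, |u| = sqrt(65) = 8.0623, |v| = sqrt(37) = 6.0828
cos(theta) = u.v/(|u||v|) = 46/sqrt(2405) = 0.937994
theta = acos(0.937994) = 20.28 degrees

20.28 degrees


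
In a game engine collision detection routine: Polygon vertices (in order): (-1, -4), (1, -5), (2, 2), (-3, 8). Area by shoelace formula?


Shoelace sum: ((-1)*(-5) - 1*(-4)) + (1*2 - 2*(-5)) + (2*8 - (-3)*2) + ((-3)*(-4) - (-1)*8)
= 63
Area = |63|/2 = 31.5

31.5


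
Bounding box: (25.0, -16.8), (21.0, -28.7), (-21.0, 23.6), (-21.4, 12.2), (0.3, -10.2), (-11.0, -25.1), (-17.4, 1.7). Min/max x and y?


x range: [-21.4, 25]
y range: [-28.7, 23.6]
Bounding box: (-21.4,-28.7) to (25,23.6)

(-21.4,-28.7) to (25,23.6)


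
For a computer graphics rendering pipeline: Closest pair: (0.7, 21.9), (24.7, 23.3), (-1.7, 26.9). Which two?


d(P0,P1) = 24.0408, d(P0,P2) = 5.5462, d(P1,P2) = 26.6443
Closest: P0 and P2

Closest pair: (0.7, 21.9) and (-1.7, 26.9), distance = 5.5462


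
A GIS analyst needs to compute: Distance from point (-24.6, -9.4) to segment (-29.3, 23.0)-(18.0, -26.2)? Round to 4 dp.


Project P onto AB: t = 0.39 (clamped to [0,1])
Closest point on segment: (-10.8551, 3.8141)
Distance: 19.0666

19.0666


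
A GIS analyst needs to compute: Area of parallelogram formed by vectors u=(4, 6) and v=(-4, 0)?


|u x v| = |4*0 - 6*(-4)|
= |0 - (-24)| = 24

24


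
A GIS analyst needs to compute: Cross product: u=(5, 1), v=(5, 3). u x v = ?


u x v = u_x*v_y - u_y*v_x = 5*3 - 1*5
= 15 - 5 = 10

10


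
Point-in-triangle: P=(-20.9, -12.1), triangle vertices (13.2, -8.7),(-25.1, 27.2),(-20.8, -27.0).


Cross products: AB x AP = 1354.41, BC x BP = 58.65, CA x CP = 508.43
All same sign? yes

Yes, inside


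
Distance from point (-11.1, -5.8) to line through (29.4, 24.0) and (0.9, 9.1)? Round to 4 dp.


|cross product| = 245.85
|line direction| = sqrt(1034.26) = 32.1599
Distance = 245.85/sqrt(1034.26) = 7.6446

7.6446


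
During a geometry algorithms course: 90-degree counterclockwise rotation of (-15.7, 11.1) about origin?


90° CCW: (x,y) -> (-y, x)
(-15.7,11.1) -> (-11.1, -15.7)

(-11.1, -15.7)


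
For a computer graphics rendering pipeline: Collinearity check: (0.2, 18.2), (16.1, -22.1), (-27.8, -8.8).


Cross product: (16.1-0.2)*((-8.8)-18.2) - ((-22.1)-18.2)*((-27.8)-0.2)
= -1557.7

No, not collinear


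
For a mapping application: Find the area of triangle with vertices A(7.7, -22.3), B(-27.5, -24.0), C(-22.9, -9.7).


Area = |x_A(y_B-y_C) + x_B(y_C-y_A) + x_C(y_A-y_B)|/2
= |(-110.11) + (-346.5) + (-38.93)|/2
= 495.54/2 = 247.77

247.77


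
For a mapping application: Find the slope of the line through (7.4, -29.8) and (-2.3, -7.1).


slope = (y2-y1)/(x2-x1) = ((-7.1)-(-29.8))/((-2.3)-7.4) = 22.7/(-9.7) = -2.3402

-2.3402


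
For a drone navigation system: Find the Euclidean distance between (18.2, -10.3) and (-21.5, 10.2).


dx=-39.7, dy=20.5
d^2 = (-39.7)^2 + 20.5^2 = 1996.34
d = sqrt(1996.34) = 44.6804

44.6804


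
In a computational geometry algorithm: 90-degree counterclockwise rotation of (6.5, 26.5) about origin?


90° CCW: (x,y) -> (-y, x)
(6.5,26.5) -> (-26.5, 6.5)

(-26.5, 6.5)


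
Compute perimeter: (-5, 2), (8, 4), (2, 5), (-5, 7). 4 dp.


Sides: (-5, 2)->(8, 4): sqrt(173) = 13.152946, (8, 4)->(2, 5): sqrt(37) = 6.082763, (2, 5)->(-5, 7): sqrt(53) = 7.28011, (-5, 7)->(-5, 2): sqrt(25) = 5
Sum = 31.515819
Perimeter = 31.5158

31.5158


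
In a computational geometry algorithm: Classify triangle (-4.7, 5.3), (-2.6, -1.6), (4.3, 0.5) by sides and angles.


Side lengths squared: AB^2=52.02, BC^2=52.02, CA^2=104.04
Sorted: [52.02, 52.02, 104.04]
By sides: Isosceles, By angles: Right

Isosceles, Right


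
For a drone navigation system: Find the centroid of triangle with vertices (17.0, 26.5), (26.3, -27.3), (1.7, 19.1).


Centroid = ((x_A+x_B+x_C)/3, (y_A+y_B+y_C)/3)
= ((17+26.3+1.7)/3, (26.5+(-27.3)+19.1)/3)
= (15, 6.1)

(15, 6.1)


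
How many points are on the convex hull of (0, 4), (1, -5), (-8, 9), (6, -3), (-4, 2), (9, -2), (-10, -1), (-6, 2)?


Convex hull vertices (CCW): (-10, -1), (1, -5), (9, -2), (0, 4), (-8, 9)
Count = 5

5


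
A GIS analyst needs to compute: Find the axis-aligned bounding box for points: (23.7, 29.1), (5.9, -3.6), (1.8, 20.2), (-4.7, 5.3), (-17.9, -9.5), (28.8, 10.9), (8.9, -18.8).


x range: [-17.9, 28.8]
y range: [-18.8, 29.1]
Bounding box: (-17.9,-18.8) to (28.8,29.1)

(-17.9,-18.8) to (28.8,29.1)


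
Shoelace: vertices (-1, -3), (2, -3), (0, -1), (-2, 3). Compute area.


Shoelace sum: ((-1)*(-3) - 2*(-3)) + (2*(-1) - 0*(-3)) + (0*3 - (-2)*(-1)) + ((-2)*(-3) - (-1)*3)
= 14
Area = |14|/2 = 7

7


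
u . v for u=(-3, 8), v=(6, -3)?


u . v = u_x*v_x + u_y*v_y = (-3)*6 + 8*(-3)
= (-18) + (-24) = -42

-42


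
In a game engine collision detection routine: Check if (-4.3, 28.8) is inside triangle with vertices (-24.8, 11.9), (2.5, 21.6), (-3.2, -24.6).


Cross products: AB x AP = 262.52, BC x BP = -355.2, CA x CP = -1113.29
All same sign? no

No, outside


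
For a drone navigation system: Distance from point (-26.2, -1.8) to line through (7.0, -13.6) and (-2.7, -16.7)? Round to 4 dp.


|cross product| = 217.38
|line direction| = sqrt(103.7) = 10.1833
Distance = 217.38/sqrt(103.7) = 21.3467

21.3467


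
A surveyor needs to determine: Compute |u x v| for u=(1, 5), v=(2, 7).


|u x v| = |1*7 - 5*2|
= |7 - 10| = 3

3


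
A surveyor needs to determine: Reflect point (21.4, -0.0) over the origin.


Reflection over origin: (x,y) -> (-x,-y)
(21.4, 0) -> (-21.4, 0)

(-21.4, 0)


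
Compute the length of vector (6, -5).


|u| = sqrt(6^2 + (-5)^2) = sqrt(61) = 7.8102

7.8102


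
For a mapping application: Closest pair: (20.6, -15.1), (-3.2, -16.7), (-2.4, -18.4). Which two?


d(P0,P1) = 23.8537, d(P0,P2) = 23.2355, d(P1,P2) = 1.8788
Closest: P1 and P2

Closest pair: (-3.2, -16.7) and (-2.4, -18.4), distance = 1.8788


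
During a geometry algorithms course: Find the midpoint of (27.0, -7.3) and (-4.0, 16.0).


M = ((27+(-4))/2, ((-7.3)+16)/2)
= (11.5, 4.35)

(11.5, 4.35)


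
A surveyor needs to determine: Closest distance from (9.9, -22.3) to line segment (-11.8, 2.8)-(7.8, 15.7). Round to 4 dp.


Project P onto AB: t = 0.1844 (clamped to [0,1])
Closest point on segment: (-8.1856, 5.1789)
Distance: 32.8965

32.8965


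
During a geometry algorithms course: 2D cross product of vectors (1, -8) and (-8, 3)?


u x v = u_x*v_y - u_y*v_x = 1*3 - (-8)*(-8)
= 3 - 64 = -61

-61


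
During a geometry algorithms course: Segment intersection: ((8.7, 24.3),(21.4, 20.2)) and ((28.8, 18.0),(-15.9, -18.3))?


Cross products: d1=-1011.24, d2=-366.96, d3=2.4, d4=-641.88
d1*d2 < 0 and d3*d4 < 0? no

No, they don't intersect


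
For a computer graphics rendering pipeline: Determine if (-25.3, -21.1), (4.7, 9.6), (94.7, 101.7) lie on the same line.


Cross product: (4.7-(-25.3))*(101.7-(-21.1)) - (9.6-(-21.1))*(94.7-(-25.3))
= 0

Yes, collinear


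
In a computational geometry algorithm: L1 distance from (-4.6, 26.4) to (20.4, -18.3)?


|(-4.6)-20.4| + |26.4-(-18.3)| = 25 + 44.7 = 69.7

69.7


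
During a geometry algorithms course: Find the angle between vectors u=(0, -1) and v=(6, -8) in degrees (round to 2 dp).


u.v = 8, |u| = sqrt(1) = 1, |v| = sqrt(100) = 10
cos(theta) = u.v/(|u||v|) = 8/sqrt(100) = 0.8
theta = acos(0.8) = 36.87 degrees

36.87 degrees


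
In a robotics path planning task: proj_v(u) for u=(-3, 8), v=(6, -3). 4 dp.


u.v = -42, |v| = sqrt(45) = 6.7082
Scalar projection = u.v / |v| = -42 / sqrt(45) = -6.261

-6.261


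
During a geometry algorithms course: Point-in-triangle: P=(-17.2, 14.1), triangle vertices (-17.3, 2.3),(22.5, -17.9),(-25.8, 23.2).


Cross products: AB x AP = 471.66, BC x BP = 86.07, CA x CP = 102.39
All same sign? yes

Yes, inside


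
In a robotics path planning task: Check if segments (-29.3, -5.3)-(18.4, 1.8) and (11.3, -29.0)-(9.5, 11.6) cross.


Cross products: d1=1605.7, d2=-343.7, d3=-1418.75, d4=530.65
d1*d2 < 0 and d3*d4 < 0? yes

Yes, they intersect


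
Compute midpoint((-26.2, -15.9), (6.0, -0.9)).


M = (((-26.2)+6)/2, ((-15.9)+(-0.9))/2)
= (-10.1, -8.4)

(-10.1, -8.4)


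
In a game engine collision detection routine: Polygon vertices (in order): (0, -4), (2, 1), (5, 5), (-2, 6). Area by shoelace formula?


Shoelace sum: (0*1 - 2*(-4)) + (2*5 - 5*1) + (5*6 - (-2)*5) + ((-2)*(-4) - 0*6)
= 61
Area = |61|/2 = 30.5

30.5


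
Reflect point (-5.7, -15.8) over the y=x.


Reflection over y=x: (x,y) -> (y,x)
(-5.7, -15.8) -> (-15.8, -5.7)

(-15.8, -5.7)


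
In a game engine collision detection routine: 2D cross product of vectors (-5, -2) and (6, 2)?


u x v = u_x*v_y - u_y*v_x = (-5)*2 - (-2)*6
= (-10) - (-12) = 2

2


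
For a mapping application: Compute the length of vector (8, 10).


|u| = sqrt(8^2 + 10^2) = sqrt(164) = 12.8062

12.8062


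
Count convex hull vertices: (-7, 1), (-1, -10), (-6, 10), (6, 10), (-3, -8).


Convex hull vertices (CCW): (-7, 1), (-3, -8), (-1, -10), (6, 10), (-6, 10)
Count = 5

5


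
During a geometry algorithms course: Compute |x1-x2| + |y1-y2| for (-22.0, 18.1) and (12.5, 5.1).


|(-22)-12.5| + |18.1-5.1| = 34.5 + 13 = 47.5

47.5


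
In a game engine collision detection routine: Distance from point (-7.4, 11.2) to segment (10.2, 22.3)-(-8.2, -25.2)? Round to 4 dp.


Project P onto AB: t = 0.328 (clamped to [0,1])
Closest point on segment: (4.1649, 6.7201)
Distance: 12.4022

12.4022


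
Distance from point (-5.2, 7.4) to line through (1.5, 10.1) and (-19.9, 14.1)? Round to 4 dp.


|cross product| = 84.58
|line direction| = sqrt(473.96) = 21.7706
Distance = 84.58/sqrt(473.96) = 3.8851

3.8851


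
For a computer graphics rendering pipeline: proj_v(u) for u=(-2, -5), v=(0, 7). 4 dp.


u.v = -35, |v| = sqrt(49) = 7
Scalar projection = u.v / |v| = -35 / sqrt(49) = -5

-5


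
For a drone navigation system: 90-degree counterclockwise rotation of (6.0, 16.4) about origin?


90° CCW: (x,y) -> (-y, x)
(6,16.4) -> (-16.4, 6)

(-16.4, 6)


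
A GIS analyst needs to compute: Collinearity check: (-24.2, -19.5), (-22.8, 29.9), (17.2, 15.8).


Cross product: ((-22.8)-(-24.2))*(15.8-(-19.5)) - (29.9-(-19.5))*(17.2-(-24.2))
= -1995.74

No, not collinear


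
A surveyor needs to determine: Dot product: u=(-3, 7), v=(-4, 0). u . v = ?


u . v = u_x*v_x + u_y*v_y = (-3)*(-4) + 7*0
= 12 + 0 = 12

12


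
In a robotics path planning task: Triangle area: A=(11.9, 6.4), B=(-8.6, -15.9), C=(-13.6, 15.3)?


Area = |x_A(y_B-y_C) + x_B(y_C-y_A) + x_C(y_A-y_B)|/2
= |(-371.28) + (-76.54) + (-303.28)|/2
= 751.1/2 = 375.55

375.55


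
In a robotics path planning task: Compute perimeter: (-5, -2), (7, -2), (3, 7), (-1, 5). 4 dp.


Sides: (-5, -2)->(7, -2): sqrt(144) = 12, (7, -2)->(3, 7): sqrt(97) = 9.848858, (3, 7)->(-1, 5): sqrt(20) = 4.472136, (-1, 5)->(-5, -2): sqrt(65) = 8.062258
Sum = 34.383252
Perimeter = 34.3833

34.3833


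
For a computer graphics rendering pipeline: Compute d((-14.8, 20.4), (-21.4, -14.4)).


dx=-6.6, dy=-34.8
d^2 = (-6.6)^2 + (-34.8)^2 = 1254.6
d = sqrt(1254.6) = 35.4203

35.4203


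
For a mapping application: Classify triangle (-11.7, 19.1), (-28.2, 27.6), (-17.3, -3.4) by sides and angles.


Side lengths squared: AB^2=344.5, BC^2=1079.81, CA^2=537.61
Sorted: [344.5, 537.61, 1079.81]
By sides: Scalene, By angles: Obtuse

Scalene, Obtuse


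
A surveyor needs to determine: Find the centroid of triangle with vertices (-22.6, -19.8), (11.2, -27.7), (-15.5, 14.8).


Centroid = ((x_A+x_B+x_C)/3, (y_A+y_B+y_C)/3)
= (((-22.6)+11.2+(-15.5))/3, ((-19.8)+(-27.7)+14.8)/3)
= (-8.9667, -10.9)

(-8.9667, -10.9)


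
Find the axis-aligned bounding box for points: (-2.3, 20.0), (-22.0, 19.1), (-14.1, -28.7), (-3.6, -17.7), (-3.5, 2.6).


x range: [-22, -2.3]
y range: [-28.7, 20]
Bounding box: (-22,-28.7) to (-2.3,20)

(-22,-28.7) to (-2.3,20)


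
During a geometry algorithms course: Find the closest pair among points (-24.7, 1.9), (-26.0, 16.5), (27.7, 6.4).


d(P0,P1) = 14.6578, d(P0,P2) = 52.5929, d(P1,P2) = 54.6416
Closest: P0 and P1

Closest pair: (-24.7, 1.9) and (-26.0, 16.5), distance = 14.6578


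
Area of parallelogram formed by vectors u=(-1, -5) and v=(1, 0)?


|u x v| = |(-1)*0 - (-5)*1|
= |0 - (-5)| = 5

5


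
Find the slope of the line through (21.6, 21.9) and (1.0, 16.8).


slope = (y2-y1)/(x2-x1) = (16.8-21.9)/(1-21.6) = (-5.1)/(-20.6) = 0.2476

0.2476


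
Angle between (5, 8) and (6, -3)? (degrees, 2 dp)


u.v = 6, |u| = sqrt(89) = 9.434, |v| = sqrt(45) = 6.7082
cos(theta) = u.v/(|u||v|) = 6/sqrt(4005) = 0.094809
theta = acos(0.094809) = 84.56 degrees

84.56 degrees


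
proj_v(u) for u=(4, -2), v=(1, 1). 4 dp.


u.v = 2, |v| = sqrt(2) = 1.4142
Scalar projection = u.v / |v| = 2 / sqrt(2) = 1.4142

1.4142


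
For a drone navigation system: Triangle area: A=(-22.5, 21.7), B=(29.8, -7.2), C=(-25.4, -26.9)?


Area = |x_A(y_B-y_C) + x_B(y_C-y_A) + x_C(y_A-y_B)|/2
= |(-443.25) + (-1448.28) + (-734.06)|/2
= 2625.59/2 = 1312.795

1312.795


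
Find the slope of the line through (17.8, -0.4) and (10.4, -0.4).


slope = (y2-y1)/(x2-x1) = ((-0.4)-(-0.4))/(10.4-17.8) = 0/(-7.4) = 0

0


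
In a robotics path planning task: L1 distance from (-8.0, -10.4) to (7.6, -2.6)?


|(-8)-7.6| + |(-10.4)-(-2.6)| = 15.6 + 7.8 = 23.4

23.4


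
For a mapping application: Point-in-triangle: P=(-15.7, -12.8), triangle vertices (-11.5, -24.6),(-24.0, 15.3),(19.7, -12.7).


Cross products: AB x AP = 20.08, BC x BP = -995.57, CA x CP = -418.14
All same sign? no

No, outside


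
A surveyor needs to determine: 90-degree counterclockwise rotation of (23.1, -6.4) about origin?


90° CCW: (x,y) -> (-y, x)
(23.1,-6.4) -> (6.4, 23.1)

(6.4, 23.1)


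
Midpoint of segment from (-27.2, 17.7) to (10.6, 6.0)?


M = (((-27.2)+10.6)/2, (17.7+6)/2)
= (-8.3, 11.85)

(-8.3, 11.85)


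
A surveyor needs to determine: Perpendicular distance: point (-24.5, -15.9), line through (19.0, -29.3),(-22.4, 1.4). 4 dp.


|cross product| = 780.69
|line direction| = sqrt(2656.45) = 51.5408
Distance = 780.69/sqrt(2656.45) = 15.147

15.147


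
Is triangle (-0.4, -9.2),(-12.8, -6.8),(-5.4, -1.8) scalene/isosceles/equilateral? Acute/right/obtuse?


Side lengths squared: AB^2=159.52, BC^2=79.76, CA^2=79.76
Sorted: [79.76, 79.76, 159.52]
By sides: Isosceles, By angles: Right

Isosceles, Right


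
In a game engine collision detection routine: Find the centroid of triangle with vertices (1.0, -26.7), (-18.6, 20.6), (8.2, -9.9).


Centroid = ((x_A+x_B+x_C)/3, (y_A+y_B+y_C)/3)
= ((1+(-18.6)+8.2)/3, ((-26.7)+20.6+(-9.9))/3)
= (-3.1333, -5.3333)

(-3.1333, -5.3333)


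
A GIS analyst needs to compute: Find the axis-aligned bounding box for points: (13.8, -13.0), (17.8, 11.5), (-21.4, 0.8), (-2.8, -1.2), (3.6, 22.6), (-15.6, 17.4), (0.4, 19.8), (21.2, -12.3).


x range: [-21.4, 21.2]
y range: [-13, 22.6]
Bounding box: (-21.4,-13) to (21.2,22.6)

(-21.4,-13) to (21.2,22.6)


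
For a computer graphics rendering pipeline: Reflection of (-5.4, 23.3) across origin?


Reflection over origin: (x,y) -> (-x,-y)
(-5.4, 23.3) -> (5.4, -23.3)

(5.4, -23.3)


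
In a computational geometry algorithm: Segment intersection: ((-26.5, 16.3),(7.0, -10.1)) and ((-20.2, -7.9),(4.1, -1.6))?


Cross products: d1=627.75, d2=-224.82, d3=-644.38, d4=208.19
d1*d2 < 0 and d3*d4 < 0? yes

Yes, they intersect


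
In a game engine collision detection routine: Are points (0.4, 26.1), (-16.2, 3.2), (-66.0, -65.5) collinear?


Cross product: ((-16.2)-0.4)*((-65.5)-26.1) - (3.2-26.1)*((-66)-0.4)
= 0

Yes, collinear


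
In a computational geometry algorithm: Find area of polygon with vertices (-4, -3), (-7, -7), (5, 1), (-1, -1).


Shoelace sum: ((-4)*(-7) - (-7)*(-3)) + ((-7)*1 - 5*(-7)) + (5*(-1) - (-1)*1) + ((-1)*(-3) - (-4)*(-1))
= 30
Area = |30|/2 = 15

15


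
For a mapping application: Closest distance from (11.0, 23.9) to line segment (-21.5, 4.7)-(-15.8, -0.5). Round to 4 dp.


Project P onto AB: t = 1 (clamped to [0,1])
Closest point on segment: (-15.8, -0.5)
Distance: 36.2436

36.2436


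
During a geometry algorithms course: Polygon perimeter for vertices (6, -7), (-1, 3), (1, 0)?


Sides: (6, -7)->(-1, 3): sqrt(149) = 12.206556, (-1, 3)->(1, 0): sqrt(13) = 3.605551, (1, 0)->(6, -7): sqrt(74) = 8.602325
Sum = 24.414432
Perimeter = 24.4144

24.4144


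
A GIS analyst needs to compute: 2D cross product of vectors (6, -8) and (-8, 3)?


u x v = u_x*v_y - u_y*v_x = 6*3 - (-8)*(-8)
= 18 - 64 = -46

-46


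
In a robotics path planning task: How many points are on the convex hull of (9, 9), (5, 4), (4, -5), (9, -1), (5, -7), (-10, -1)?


Convex hull vertices (CCW): (-10, -1), (5, -7), (9, -1), (9, 9)
Count = 4

4


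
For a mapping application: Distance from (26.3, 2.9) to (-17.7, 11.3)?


dx=-44, dy=8.4
d^2 = (-44)^2 + 8.4^2 = 2006.56
d = sqrt(2006.56) = 44.7946

44.7946


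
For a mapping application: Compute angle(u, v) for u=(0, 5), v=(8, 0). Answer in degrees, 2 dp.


u.v = 0, |u| = sqrt(25) = 5, |v| = sqrt(64) = 8
cos(theta) = u.v/(|u||v|) = 0/sqrt(1600) = 0
theta = acos(0) = 90 degrees

90 degrees


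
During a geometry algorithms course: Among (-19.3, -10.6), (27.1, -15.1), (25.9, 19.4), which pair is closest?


d(P0,P1) = 46.6177, d(P0,P2) = 54.2498, d(P1,P2) = 34.5209
Closest: P1 and P2

Closest pair: (27.1, -15.1) and (25.9, 19.4), distance = 34.5209


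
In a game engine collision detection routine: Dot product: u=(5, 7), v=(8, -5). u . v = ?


u . v = u_x*v_x + u_y*v_y = 5*8 + 7*(-5)
= 40 + (-35) = 5

5


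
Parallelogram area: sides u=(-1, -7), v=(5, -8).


|u x v| = |(-1)*(-8) - (-7)*5|
= |8 - (-35)| = 43

43


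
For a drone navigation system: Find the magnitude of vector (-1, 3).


|u| = sqrt((-1)^2 + 3^2) = sqrt(10) = 3.1623

3.1623


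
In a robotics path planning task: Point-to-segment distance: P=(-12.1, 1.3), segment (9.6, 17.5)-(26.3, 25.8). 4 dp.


Project P onto AB: t = 0 (clamped to [0,1])
Closest point on segment: (9.6, 17.5)
Distance: 27.0801

27.0801


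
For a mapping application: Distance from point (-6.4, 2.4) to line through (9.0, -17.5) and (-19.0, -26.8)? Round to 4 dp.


|cross product| = 700.42
|line direction| = sqrt(870.49) = 29.5041
Distance = 700.42/sqrt(870.49) = 23.7398

23.7398


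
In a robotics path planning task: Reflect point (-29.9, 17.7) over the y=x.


Reflection over y=x: (x,y) -> (y,x)
(-29.9, 17.7) -> (17.7, -29.9)

(17.7, -29.9)


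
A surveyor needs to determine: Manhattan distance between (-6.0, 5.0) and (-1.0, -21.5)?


|(-6)-(-1)| + |5-(-21.5)| = 5 + 26.5 = 31.5

31.5


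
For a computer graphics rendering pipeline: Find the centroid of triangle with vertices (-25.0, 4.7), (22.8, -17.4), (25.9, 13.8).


Centroid = ((x_A+x_B+x_C)/3, (y_A+y_B+y_C)/3)
= (((-25)+22.8+25.9)/3, (4.7+(-17.4)+13.8)/3)
= (7.9, 0.3667)

(7.9, 0.3667)


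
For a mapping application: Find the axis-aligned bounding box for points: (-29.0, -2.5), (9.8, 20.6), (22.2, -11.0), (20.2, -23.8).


x range: [-29, 22.2]
y range: [-23.8, 20.6]
Bounding box: (-29,-23.8) to (22.2,20.6)

(-29,-23.8) to (22.2,20.6)


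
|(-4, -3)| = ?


|u| = sqrt((-4)^2 + (-3)^2) = sqrt(25) = 5

5


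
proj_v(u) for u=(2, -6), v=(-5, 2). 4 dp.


u.v = -22, |v| = sqrt(29) = 5.3852
Scalar projection = u.v / |v| = -22 / sqrt(29) = -4.0853

-4.0853


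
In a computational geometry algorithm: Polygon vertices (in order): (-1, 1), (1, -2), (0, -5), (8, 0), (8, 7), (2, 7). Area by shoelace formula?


Shoelace sum: ((-1)*(-2) - 1*1) + (1*(-5) - 0*(-2)) + (0*0 - 8*(-5)) + (8*7 - 8*0) + (8*7 - 2*7) + (2*1 - (-1)*7)
= 143
Area = |143|/2 = 71.5

71.5


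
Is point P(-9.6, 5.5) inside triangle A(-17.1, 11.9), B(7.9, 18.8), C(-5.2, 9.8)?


Cross products: AB x AP = -211.75, BC x BP = 16.73, CA x CP = 60.41
All same sign? no

No, outside


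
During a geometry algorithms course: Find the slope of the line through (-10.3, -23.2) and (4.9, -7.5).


slope = (y2-y1)/(x2-x1) = ((-7.5)-(-23.2))/(4.9-(-10.3)) = 15.7/15.2 = 1.0329

1.0329


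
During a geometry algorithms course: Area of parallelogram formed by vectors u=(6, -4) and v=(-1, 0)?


|u x v| = |6*0 - (-4)*(-1)|
= |0 - 4| = 4

4


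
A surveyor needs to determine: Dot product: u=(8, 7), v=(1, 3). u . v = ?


u . v = u_x*v_x + u_y*v_y = 8*1 + 7*3
= 8 + 21 = 29

29


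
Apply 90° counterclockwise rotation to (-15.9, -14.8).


90° CCW: (x,y) -> (-y, x)
(-15.9,-14.8) -> (14.8, -15.9)

(14.8, -15.9)


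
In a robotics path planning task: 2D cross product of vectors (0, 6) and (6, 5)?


u x v = u_x*v_y - u_y*v_x = 0*5 - 6*6
= 0 - 36 = -36

-36


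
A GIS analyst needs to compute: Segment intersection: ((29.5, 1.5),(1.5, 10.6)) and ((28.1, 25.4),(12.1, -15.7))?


Cross products: d1=439.94, d2=-856.46, d3=-656.46, d4=639.94
d1*d2 < 0 and d3*d4 < 0? yes

Yes, they intersect


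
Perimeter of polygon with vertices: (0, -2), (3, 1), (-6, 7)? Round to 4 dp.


Sides: (0, -2)->(3, 1): sqrt(18) = 4.242641, (3, 1)->(-6, 7): sqrt(117) = 10.816654, (-6, 7)->(0, -2): sqrt(117) = 10.816654
Sum = 25.875949
Perimeter = 25.8759

25.8759


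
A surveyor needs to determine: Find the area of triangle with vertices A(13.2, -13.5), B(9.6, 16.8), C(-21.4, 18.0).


Area = |x_A(y_B-y_C) + x_B(y_C-y_A) + x_C(y_A-y_B)|/2
= |(-15.84) + 302.4 + 648.42|/2
= 934.98/2 = 467.49

467.49


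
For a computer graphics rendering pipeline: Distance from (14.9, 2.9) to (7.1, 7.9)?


dx=-7.8, dy=5
d^2 = (-7.8)^2 + 5^2 = 85.84
d = sqrt(85.84) = 9.265

9.265


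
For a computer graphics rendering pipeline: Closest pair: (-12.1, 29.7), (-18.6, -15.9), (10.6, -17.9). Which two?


d(P0,P1) = 46.0609, d(P0,P2) = 52.7357, d(P1,P2) = 29.2684
Closest: P1 and P2

Closest pair: (-18.6, -15.9) and (10.6, -17.9), distance = 29.2684


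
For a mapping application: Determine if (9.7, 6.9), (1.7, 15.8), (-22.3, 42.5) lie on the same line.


Cross product: (1.7-9.7)*(42.5-6.9) - (15.8-6.9)*((-22.3)-9.7)
= 0

Yes, collinear


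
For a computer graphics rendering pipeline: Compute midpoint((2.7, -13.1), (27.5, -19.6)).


M = ((2.7+27.5)/2, ((-13.1)+(-19.6))/2)
= (15.1, -16.35)

(15.1, -16.35)


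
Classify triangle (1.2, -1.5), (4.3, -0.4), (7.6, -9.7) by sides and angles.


Side lengths squared: AB^2=10.82, BC^2=97.38, CA^2=108.2
Sorted: [10.82, 97.38, 108.2]
By sides: Scalene, By angles: Right

Scalene, Right


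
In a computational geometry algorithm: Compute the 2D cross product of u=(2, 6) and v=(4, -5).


u x v = u_x*v_y - u_y*v_x = 2*(-5) - 6*4
= (-10) - 24 = -34

-34


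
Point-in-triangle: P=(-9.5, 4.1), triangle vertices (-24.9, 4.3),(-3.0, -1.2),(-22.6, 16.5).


Cross products: AB x AP = 80.32, BC x BP = 11.17, CA x CP = 188.34
All same sign? yes

Yes, inside


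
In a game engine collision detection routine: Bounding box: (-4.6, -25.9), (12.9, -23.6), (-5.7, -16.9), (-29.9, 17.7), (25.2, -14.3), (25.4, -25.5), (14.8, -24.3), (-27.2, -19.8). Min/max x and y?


x range: [-29.9, 25.4]
y range: [-25.9, 17.7]
Bounding box: (-29.9,-25.9) to (25.4,17.7)

(-29.9,-25.9) to (25.4,17.7)


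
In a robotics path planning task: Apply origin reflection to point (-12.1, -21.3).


Reflection over origin: (x,y) -> (-x,-y)
(-12.1, -21.3) -> (12.1, 21.3)

(12.1, 21.3)


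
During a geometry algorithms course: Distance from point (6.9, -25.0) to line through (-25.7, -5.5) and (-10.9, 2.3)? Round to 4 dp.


|cross product| = 542.88
|line direction| = sqrt(279.88) = 16.7296
Distance = 542.88/sqrt(279.88) = 32.4502

32.4502


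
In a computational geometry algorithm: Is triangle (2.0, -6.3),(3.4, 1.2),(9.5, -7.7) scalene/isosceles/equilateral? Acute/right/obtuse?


Side lengths squared: AB^2=58.21, BC^2=116.42, CA^2=58.21
Sorted: [58.21, 58.21, 116.42]
By sides: Isosceles, By angles: Right

Isosceles, Right


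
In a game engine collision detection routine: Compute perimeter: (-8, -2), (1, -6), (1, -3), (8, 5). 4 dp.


Sides: (-8, -2)->(1, -6): sqrt(97) = 9.848858, (1, -6)->(1, -3): sqrt(9) = 3, (1, -3)->(8, 5): sqrt(113) = 10.630146, (8, 5)->(-8, -2): sqrt(305) = 17.464249
Sum = 40.943253
Perimeter = 40.9433

40.9433
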